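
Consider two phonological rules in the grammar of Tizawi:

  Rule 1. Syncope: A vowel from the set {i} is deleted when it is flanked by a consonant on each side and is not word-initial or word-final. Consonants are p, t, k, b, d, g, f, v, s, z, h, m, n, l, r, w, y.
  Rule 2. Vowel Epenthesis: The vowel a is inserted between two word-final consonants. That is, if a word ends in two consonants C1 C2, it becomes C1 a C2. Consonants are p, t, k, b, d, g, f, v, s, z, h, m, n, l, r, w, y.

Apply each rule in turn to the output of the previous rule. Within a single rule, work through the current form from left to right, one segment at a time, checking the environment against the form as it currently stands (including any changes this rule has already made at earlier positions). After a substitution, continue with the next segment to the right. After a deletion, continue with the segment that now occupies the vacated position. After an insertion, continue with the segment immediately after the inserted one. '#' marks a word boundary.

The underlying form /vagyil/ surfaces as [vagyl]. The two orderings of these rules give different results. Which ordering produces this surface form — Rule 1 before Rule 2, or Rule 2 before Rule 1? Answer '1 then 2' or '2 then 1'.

2 then 1

Order 1 then 2:
  1 Syncope: [vagyil] → [vagyl]
  2 Vowel Epenthesis: [vagyl] → [vagyal]
  result: [vagyal]
Order 2 then 1:
  2 Vowel Epenthesis: no change — [vagyil]
  1 Syncope: [vagyil] → [vagyl]
  result: [vagyl]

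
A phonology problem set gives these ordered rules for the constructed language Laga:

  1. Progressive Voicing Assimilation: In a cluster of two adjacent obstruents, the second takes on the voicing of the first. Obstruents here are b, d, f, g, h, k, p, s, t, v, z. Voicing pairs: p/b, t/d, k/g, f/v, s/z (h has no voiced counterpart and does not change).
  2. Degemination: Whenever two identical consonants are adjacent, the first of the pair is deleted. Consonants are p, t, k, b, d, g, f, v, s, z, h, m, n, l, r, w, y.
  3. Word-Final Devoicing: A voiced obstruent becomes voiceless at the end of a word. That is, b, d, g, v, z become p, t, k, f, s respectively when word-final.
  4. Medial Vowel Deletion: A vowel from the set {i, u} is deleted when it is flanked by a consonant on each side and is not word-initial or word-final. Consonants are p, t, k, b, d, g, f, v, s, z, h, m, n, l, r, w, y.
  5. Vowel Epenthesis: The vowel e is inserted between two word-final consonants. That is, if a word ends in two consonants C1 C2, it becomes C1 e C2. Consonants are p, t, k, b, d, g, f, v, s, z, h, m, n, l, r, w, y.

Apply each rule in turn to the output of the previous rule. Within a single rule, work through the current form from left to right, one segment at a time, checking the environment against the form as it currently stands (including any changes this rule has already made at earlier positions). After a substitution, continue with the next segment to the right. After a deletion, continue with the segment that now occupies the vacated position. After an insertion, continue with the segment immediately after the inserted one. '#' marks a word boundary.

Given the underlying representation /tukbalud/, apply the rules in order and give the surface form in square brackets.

1 Progressive Voicing Assimilation: [tukbalud] → [tukpalud]
2 Degemination: no change — [tukpalud]
3 Word-Final Devoicing: [tukpalud] → [tukpalut]
4 Medial Vowel Deletion: [tukpalut] → [tkpalt]
5 Vowel Epenthesis: [tkpalt] → [tkpalet]

[tkpalet]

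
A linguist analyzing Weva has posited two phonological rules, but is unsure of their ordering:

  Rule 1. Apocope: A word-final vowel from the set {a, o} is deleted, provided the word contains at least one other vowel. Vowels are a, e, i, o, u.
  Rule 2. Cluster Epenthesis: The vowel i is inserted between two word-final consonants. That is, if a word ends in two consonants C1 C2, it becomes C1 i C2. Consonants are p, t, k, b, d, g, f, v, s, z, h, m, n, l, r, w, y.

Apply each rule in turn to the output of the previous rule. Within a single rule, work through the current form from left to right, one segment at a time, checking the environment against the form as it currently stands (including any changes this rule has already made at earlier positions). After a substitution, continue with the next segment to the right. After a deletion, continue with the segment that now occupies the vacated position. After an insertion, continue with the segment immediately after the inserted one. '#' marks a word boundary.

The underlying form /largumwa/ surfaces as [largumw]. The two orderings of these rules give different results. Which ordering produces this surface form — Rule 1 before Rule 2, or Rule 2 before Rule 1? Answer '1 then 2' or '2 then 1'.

2 then 1

Order 1 then 2:
  1 Apocope: [largumwa] → [largumw]
  2 Cluster Epenthesis: [largumw] → [largumiw]
  result: [largumiw]
Order 2 then 1:
  2 Cluster Epenthesis: no change — [largumwa]
  1 Apocope: [largumwa] → [largumw]
  result: [largumw]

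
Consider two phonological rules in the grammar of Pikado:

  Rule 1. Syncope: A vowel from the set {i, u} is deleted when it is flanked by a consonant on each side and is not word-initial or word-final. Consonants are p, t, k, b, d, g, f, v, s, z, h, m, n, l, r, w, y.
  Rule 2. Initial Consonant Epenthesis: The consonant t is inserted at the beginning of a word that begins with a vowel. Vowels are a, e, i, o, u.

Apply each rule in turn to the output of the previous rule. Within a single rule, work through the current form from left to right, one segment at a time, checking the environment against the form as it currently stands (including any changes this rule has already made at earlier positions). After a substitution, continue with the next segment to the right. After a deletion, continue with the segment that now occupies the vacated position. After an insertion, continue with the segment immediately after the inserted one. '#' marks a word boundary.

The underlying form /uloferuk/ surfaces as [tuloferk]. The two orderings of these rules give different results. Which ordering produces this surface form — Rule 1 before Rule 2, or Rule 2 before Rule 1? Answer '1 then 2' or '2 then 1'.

1 then 2

Order 1 then 2:
  1 Syncope: [uloferuk] → [uloferk]
  2 Initial Consonant Epenthesis: [uloferk] → [tuloferk]
  result: [tuloferk]
Order 2 then 1:
  2 Initial Consonant Epenthesis: [uloferuk] → [tuloferuk]
  1 Syncope: [tuloferuk] → [tloferk]
  result: [tloferk]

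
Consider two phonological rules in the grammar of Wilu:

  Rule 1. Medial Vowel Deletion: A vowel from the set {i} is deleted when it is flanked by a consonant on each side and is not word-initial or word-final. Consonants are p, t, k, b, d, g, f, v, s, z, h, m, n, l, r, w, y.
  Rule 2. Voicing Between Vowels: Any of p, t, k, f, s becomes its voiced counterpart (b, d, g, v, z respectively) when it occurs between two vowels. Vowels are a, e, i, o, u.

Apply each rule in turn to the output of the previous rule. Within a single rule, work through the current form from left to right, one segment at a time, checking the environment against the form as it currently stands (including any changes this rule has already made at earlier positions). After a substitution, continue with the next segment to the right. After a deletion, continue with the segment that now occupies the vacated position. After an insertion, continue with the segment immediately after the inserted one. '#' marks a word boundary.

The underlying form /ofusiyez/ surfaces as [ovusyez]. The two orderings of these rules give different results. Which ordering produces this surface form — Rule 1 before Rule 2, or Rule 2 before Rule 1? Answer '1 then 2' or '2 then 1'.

1 then 2

Order 1 then 2:
  1 Medial Vowel Deletion: [ofusiyez] → [ofusyez]
  2 Voicing Between Vowels: [ofusyez] → [ovusyez]
  result: [ovusyez]
Order 2 then 1:
  2 Voicing Between Vowels: [ofusiyez] → [ovuziyez]
  1 Medial Vowel Deletion: [ovuziyez] → [ovuzyez]
  result: [ovuzyez]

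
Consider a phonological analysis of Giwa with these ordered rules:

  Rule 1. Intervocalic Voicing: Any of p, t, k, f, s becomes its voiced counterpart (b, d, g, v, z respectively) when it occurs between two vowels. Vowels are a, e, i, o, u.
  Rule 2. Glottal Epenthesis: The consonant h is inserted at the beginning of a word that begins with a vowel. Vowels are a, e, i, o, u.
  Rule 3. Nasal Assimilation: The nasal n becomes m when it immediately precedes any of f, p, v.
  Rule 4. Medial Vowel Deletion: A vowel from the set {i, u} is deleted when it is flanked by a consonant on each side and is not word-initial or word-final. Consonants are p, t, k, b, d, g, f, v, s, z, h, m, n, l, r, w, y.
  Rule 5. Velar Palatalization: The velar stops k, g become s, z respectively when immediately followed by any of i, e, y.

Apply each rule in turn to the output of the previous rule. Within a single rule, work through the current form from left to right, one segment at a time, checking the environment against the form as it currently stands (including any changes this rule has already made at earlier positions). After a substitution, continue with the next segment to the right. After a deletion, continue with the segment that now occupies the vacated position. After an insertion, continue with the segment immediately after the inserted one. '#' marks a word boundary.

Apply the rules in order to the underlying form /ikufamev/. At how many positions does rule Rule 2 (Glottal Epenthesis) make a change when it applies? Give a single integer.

Rule 1 Intervocalic Voicing: [ikufamev] → [iguvamev]
Rule 2 Glottal Epenthesis: [iguvamev] → [higuvamev]
Rule 3 Nasal Assimilation: no change — [higuvamev]
Rule 4 Medial Vowel Deletion: [higuvamev] → [hgvamev]
Rule 5 Velar Palatalization: no change — [hgvamev]
Rule Rule 2 changed 1 position(s).

1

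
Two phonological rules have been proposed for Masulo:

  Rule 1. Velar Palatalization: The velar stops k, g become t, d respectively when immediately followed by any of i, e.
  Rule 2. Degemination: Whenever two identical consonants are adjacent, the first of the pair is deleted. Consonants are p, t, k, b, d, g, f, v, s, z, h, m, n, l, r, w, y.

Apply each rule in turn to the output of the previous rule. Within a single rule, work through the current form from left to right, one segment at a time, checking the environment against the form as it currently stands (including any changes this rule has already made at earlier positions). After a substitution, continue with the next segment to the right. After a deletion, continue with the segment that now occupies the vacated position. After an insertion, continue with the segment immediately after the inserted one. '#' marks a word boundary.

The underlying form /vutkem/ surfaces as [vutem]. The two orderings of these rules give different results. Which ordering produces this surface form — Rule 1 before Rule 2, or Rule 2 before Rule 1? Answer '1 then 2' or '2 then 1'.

1 then 2

Order 1 then 2:
  1 Velar Palatalization: [vutkem] → [vuttem]
  2 Degemination: [vuttem] → [vutem]
  result: [vutem]
Order 2 then 1:
  2 Degemination: no change — [vutkem]
  1 Velar Palatalization: [vutkem] → [vuttem]
  result: [vuttem]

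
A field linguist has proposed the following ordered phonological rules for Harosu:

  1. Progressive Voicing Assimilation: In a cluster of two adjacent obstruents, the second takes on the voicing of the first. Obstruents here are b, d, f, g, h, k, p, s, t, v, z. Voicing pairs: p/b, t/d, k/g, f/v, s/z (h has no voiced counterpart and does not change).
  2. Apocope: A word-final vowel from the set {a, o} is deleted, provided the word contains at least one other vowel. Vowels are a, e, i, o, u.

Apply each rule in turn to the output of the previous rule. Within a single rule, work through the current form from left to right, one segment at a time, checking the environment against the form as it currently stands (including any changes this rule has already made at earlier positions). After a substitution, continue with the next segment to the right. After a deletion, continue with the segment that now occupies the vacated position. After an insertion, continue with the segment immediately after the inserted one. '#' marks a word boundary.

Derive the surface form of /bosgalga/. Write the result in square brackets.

1 Progressive Voicing Assimilation: [bosgalga] → [boskalga]
2 Apocope: [boskalga] → [boskalg]

[boskalg]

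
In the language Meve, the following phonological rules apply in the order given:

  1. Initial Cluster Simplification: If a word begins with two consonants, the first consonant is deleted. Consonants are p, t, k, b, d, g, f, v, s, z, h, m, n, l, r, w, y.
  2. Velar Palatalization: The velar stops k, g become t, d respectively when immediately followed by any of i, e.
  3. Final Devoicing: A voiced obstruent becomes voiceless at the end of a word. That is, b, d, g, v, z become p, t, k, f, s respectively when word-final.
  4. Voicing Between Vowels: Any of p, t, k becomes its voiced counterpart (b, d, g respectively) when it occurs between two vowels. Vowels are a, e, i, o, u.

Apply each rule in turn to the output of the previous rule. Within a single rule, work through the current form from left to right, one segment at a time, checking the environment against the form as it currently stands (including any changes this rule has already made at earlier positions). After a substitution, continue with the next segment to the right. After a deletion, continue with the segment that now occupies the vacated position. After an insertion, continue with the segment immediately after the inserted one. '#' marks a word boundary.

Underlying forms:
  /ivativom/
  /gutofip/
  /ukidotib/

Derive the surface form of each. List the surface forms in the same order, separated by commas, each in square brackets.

/ivativom/:
  1 Initial Cluster Simplification: no change — [ivativom]
  2 Velar Palatalization: no change — [ivativom]
  3 Final Devoicing: no change — [ivativom]
  4 Voicing Between Vowels: [ivativom] → [ivadivom]
/gutofip/:
  1 Initial Cluster Simplification: no change — [gutofip]
  2 Velar Palatalization: no change — [gutofip]
  3 Final Devoicing: no change — [gutofip]
  4 Voicing Between Vowels: [gutofip] → [gudofip]
/ukidotib/:
  1 Initial Cluster Simplification: no change — [ukidotib]
  2 Velar Palatalization: [ukidotib] → [utidotib]
  3 Final Devoicing: [utidotib] → [utidotip]
  4 Voicing Between Vowels: [utidotip] → [udidodip]

[ivadivom], [gudofip], [udidodip]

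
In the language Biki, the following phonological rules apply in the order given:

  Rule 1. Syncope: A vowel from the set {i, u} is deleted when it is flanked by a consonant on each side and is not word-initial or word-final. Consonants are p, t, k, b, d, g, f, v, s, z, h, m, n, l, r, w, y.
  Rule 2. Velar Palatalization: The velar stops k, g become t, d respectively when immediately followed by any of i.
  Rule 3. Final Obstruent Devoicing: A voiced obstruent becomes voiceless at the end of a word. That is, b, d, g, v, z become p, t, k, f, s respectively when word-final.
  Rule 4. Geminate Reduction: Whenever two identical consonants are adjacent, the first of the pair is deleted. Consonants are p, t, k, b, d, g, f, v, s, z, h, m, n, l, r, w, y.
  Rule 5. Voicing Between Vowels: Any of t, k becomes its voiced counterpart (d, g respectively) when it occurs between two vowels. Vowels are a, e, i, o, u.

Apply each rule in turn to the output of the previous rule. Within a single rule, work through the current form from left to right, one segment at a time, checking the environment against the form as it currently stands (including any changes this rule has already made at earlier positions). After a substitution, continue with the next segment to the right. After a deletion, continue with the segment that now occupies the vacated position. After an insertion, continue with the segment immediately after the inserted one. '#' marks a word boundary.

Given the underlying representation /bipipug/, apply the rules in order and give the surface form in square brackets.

[bpk]

Rule 1 Syncope: [bipipug] → [bppg]
Rule 2 Velar Palatalization: no change — [bppg]
Rule 3 Final Obstruent Devoicing: [bppg] → [bppk]
Rule 4 Geminate Reduction: [bppk] → [bpk]
Rule 5 Voicing Between Vowels: no change — [bpk]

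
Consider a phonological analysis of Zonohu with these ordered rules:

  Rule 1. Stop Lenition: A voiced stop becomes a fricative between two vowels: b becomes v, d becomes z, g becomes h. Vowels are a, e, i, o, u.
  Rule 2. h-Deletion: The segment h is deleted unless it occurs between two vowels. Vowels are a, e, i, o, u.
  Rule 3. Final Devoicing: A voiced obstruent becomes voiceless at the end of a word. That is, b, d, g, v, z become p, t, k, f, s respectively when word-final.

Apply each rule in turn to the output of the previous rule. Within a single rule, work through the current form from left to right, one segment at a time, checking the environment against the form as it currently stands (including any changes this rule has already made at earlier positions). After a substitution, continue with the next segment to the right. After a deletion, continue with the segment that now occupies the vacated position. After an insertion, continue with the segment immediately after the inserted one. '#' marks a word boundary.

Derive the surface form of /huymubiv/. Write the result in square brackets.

[uymuvif]

Rule 1 Stop Lenition: [huymubiv] → [huymuviv]
Rule 2 h-Deletion: [huymuviv] → [uymuviv]
Rule 3 Final Devoicing: [uymuviv] → [uymuvif]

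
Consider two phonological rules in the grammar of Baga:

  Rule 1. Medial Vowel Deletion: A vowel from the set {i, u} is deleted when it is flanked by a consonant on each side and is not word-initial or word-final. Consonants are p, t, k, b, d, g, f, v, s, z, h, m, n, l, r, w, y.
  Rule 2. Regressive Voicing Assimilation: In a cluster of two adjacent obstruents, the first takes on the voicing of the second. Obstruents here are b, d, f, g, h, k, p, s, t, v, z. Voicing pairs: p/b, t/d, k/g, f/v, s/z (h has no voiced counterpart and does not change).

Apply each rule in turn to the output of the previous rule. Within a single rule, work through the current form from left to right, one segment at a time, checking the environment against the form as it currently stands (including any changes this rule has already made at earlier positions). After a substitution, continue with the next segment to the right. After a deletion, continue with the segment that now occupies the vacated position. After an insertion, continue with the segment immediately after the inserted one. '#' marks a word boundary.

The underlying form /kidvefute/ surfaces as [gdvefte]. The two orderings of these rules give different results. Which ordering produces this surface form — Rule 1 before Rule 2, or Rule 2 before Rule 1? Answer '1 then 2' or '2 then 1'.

1 then 2

Order 1 then 2:
  1 Medial Vowel Deletion: [kidvefute] → [kdvefte]
  2 Regressive Voicing Assimilation: [kdvefte] → [gdvefte]
  result: [gdvefte]
Order 2 then 1:
  2 Regressive Voicing Assimilation: no change — [kidvefute]
  1 Medial Vowel Deletion: [kidvefute] → [kdvefte]
  result: [kdvefte]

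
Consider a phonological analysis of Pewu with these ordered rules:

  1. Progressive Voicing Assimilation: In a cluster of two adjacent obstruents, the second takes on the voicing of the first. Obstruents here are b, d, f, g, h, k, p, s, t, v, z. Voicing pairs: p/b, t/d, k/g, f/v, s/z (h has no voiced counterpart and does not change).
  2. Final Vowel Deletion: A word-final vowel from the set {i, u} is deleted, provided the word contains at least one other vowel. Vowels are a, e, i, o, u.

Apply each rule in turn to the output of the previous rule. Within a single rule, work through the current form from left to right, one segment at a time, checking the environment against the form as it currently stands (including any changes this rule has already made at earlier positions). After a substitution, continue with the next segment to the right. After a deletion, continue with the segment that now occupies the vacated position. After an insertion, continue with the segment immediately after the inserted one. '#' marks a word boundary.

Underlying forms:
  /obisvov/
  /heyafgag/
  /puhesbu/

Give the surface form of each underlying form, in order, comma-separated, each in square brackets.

[obisfov], [heyafkag], [puhesp]

/obisvov/:
  1 Progressive Voicing Assimilation: [obisvov] → [obisfov]
  2 Final Vowel Deletion: no change — [obisfov]
/heyafgag/:
  1 Progressive Voicing Assimilation: [heyafgag] → [heyafkag]
  2 Final Vowel Deletion: no change — [heyafkag]
/puhesbu/:
  1 Progressive Voicing Assimilation: [puhesbu] → [puhespu]
  2 Final Vowel Deletion: [puhespu] → [puhesp]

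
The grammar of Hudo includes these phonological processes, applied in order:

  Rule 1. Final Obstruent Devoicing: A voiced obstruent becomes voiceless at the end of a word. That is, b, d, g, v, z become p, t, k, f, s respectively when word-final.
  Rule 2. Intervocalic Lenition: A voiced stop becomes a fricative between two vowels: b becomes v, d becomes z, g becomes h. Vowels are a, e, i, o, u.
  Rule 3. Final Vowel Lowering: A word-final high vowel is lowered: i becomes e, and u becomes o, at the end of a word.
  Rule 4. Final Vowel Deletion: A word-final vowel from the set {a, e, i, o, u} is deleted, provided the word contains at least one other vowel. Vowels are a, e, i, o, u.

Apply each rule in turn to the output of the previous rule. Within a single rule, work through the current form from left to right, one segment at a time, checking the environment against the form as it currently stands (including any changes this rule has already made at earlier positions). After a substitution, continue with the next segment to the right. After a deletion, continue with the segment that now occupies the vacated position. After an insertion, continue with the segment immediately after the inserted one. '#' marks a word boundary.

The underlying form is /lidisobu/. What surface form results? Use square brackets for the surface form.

[lizisov]

Rule 1 Final Obstruent Devoicing: no change — [lidisobu]
Rule 2 Intervocalic Lenition: [lidisobu] → [lizisovu]
Rule 3 Final Vowel Lowering: [lizisovu] → [lizisovo]
Rule 4 Final Vowel Deletion: [lizisovo] → [lizisov]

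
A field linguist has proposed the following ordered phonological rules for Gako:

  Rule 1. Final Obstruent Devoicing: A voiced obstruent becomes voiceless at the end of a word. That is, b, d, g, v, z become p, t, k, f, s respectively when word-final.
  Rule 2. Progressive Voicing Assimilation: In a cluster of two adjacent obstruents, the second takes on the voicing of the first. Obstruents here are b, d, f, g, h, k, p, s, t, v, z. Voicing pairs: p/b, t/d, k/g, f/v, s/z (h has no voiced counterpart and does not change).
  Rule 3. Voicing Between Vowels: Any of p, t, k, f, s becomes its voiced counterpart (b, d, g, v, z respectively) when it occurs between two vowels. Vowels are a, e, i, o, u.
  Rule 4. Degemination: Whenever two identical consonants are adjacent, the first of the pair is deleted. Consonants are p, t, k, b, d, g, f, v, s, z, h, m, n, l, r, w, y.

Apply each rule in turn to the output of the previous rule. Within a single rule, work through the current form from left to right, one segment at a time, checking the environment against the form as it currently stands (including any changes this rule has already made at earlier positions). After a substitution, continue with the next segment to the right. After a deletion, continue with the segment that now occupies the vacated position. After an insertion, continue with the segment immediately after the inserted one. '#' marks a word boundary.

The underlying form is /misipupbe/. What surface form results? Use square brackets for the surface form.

Rule 1 Final Obstruent Devoicing: no change — [misipupbe]
Rule 2 Progressive Voicing Assimilation: [misipupbe] → [misipuppe]
Rule 3 Voicing Between Vowels: [misipuppe] → [mizibuppe]
Rule 4 Degemination: [mizibuppe] → [mizibupe]

[mizibupe]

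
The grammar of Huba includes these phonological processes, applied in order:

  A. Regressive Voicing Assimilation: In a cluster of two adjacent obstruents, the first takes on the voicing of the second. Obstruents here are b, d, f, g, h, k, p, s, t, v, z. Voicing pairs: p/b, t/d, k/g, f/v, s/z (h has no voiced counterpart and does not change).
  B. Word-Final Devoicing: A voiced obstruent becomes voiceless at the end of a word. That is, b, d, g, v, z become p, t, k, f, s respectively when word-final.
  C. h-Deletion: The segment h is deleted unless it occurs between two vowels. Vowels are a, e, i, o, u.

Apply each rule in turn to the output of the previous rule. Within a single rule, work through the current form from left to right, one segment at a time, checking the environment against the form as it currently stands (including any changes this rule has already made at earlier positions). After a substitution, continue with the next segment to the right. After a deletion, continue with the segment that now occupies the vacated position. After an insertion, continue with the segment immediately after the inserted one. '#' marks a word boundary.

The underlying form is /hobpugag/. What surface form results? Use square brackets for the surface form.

[oppugak]

A Regressive Voicing Assimilation: [hobpugag] → [hoppugag]
B Word-Final Devoicing: [hoppugag] → [hoppugak]
C h-Deletion: [hoppugak] → [oppugak]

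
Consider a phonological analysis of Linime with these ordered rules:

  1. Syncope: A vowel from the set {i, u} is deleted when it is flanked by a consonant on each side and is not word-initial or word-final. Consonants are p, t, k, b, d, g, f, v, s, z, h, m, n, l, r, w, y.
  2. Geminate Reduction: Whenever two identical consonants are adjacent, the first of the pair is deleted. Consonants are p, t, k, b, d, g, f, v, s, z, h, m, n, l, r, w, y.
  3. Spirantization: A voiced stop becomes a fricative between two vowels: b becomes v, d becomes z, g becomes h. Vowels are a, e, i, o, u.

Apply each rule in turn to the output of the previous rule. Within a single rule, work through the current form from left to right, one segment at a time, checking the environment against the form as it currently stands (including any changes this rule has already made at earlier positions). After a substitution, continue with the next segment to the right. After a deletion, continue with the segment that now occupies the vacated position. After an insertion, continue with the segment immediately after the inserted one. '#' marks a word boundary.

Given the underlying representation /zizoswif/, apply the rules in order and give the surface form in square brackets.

1 Syncope: [zizoswif] → [zzoswf]
2 Geminate Reduction: [zzoswf] → [zoswf]
3 Spirantization: no change — [zoswf]

[zoswf]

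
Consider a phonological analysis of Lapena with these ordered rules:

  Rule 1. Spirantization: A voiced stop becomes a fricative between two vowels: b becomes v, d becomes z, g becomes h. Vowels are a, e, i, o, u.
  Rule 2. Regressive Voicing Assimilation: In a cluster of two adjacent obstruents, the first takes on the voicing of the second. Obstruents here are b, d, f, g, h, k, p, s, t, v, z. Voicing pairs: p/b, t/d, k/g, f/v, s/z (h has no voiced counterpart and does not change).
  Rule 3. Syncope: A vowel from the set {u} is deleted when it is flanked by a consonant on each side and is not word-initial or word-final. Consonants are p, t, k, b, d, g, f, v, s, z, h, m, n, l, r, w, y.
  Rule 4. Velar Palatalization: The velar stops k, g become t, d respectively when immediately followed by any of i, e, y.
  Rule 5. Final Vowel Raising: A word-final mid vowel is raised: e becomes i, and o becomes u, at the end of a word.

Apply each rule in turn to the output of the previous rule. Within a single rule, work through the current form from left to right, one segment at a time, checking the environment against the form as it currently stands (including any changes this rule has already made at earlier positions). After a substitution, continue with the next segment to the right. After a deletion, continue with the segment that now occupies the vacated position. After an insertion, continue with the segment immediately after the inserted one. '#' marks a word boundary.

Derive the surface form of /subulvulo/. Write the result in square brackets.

Rule 1 Spirantization: [subulvulo] → [suvulvulo]
Rule 2 Regressive Voicing Assimilation: no change — [suvulvulo]
Rule 3 Syncope: [suvulvulo] → [svlvlo]
Rule 4 Velar Palatalization: no change — [svlvlo]
Rule 5 Final Vowel Raising: [svlvlo] → [svlvlu]

[svlvlu]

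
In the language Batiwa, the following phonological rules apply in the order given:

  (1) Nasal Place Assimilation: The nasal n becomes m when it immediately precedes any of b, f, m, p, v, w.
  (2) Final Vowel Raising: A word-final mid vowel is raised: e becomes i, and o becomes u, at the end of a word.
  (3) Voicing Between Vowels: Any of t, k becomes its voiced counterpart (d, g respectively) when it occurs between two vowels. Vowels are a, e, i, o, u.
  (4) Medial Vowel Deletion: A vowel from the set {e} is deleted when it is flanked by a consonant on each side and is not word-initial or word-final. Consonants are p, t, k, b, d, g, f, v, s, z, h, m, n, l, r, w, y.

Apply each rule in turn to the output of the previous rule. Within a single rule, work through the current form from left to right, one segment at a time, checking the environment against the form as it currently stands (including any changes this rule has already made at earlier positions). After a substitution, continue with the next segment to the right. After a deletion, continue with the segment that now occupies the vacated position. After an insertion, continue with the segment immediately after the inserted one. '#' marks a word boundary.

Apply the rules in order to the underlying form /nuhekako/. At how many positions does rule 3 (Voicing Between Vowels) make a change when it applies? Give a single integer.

2

(1) Nasal Place Assimilation: no change — [nuhekako]
(2) Final Vowel Raising: [nuhekako] → [nuhekaku]
(3) Voicing Between Vowels: [nuhekaku] → [nuhegagu]
(4) Medial Vowel Deletion: [nuhegagu] → [nuhgagu]
Rule 3 changed 2 position(s).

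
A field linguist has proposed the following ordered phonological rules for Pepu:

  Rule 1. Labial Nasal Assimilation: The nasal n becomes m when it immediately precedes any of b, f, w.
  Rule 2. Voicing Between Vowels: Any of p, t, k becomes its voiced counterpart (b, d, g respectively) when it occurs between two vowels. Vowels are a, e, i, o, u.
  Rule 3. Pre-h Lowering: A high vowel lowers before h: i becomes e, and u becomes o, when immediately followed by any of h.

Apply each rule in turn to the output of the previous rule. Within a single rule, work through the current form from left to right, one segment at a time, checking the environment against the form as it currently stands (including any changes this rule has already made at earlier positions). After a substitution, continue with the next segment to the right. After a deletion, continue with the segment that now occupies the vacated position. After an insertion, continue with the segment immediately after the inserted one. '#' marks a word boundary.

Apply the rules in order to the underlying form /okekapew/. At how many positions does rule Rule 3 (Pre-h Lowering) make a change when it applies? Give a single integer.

0

Rule 1 Labial Nasal Assimilation: no change — [okekapew]
Rule 2 Voicing Between Vowels: [okekapew] → [ogegabew]
Rule 3 Pre-h Lowering: no change — [ogegabew]
Rule Rule 3 changed 0 position(s).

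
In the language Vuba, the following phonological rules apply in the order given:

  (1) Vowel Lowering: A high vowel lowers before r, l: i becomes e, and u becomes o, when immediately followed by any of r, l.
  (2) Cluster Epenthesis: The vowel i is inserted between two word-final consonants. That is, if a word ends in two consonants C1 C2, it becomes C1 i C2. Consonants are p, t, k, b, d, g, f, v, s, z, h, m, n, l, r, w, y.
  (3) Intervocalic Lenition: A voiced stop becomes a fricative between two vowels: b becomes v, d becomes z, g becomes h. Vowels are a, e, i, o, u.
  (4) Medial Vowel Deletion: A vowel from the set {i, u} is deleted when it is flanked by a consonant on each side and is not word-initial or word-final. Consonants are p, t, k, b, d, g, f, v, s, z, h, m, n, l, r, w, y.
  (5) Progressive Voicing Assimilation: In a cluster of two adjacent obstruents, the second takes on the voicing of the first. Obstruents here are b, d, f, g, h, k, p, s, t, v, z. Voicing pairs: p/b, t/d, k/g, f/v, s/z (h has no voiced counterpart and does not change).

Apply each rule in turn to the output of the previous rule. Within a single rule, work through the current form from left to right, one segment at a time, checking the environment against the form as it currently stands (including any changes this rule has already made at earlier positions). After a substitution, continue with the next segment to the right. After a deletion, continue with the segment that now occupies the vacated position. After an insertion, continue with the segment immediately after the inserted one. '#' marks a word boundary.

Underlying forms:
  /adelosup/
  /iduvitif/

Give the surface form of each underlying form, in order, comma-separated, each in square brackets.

[azelosp], [izvdv]

/adelosup/:
  (1) Vowel Lowering: no change — [adelosup]
  (2) Cluster Epenthesis: no change — [adelosup]
  (3) Intervocalic Lenition: [adelosup] → [azelosup]
  (4) Medial Vowel Deletion: [azelosup] → [azelosp]
  (5) Progressive Voicing Assimilation: no change — [azelosp]
/iduvitif/:
  (1) Vowel Lowering: no change — [iduvitif]
  (2) Cluster Epenthesis: no change — [iduvitif]
  (3) Intervocalic Lenition: [iduvitif] → [izuvitif]
  (4) Medial Vowel Deletion: [izuvitif] → [izvtf]
  (5) Progressive Voicing Assimilation: [izvtf] → [izvdv]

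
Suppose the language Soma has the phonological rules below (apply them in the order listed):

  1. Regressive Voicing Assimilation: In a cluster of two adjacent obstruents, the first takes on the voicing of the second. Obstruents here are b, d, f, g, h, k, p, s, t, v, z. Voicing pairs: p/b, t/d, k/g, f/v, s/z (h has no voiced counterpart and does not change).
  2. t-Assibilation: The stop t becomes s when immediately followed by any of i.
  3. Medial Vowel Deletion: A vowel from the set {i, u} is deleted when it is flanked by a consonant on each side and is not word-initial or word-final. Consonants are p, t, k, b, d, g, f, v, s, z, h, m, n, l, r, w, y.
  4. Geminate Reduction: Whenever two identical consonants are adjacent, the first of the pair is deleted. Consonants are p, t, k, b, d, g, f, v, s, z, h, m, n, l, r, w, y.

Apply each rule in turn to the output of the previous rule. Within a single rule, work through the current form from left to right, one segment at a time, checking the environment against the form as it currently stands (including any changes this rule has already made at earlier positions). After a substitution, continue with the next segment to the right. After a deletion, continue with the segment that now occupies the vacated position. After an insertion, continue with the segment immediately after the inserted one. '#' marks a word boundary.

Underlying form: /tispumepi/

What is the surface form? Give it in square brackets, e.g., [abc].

[spmepi]

1 Regressive Voicing Assimilation: no change — [tispumepi]
2 t-Assibilation: [tispumepi] → [sispumepi]
3 Medial Vowel Deletion: [sispumepi] → [sspmepi]
4 Geminate Reduction: [sspmepi] → [spmepi]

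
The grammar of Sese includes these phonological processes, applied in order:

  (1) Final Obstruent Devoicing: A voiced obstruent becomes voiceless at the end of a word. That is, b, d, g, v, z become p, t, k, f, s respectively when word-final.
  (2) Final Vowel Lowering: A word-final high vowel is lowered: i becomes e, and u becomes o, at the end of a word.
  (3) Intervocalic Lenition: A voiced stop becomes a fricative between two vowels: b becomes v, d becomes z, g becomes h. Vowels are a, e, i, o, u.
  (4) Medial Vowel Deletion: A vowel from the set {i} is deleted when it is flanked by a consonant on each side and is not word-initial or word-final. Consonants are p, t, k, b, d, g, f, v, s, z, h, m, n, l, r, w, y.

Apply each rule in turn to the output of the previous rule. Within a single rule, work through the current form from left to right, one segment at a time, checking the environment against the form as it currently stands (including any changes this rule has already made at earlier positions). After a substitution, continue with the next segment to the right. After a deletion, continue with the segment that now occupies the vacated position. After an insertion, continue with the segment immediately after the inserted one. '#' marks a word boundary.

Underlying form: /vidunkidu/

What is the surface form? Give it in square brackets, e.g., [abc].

(1) Final Obstruent Devoicing: no change — [vidunkidu]
(2) Final Vowel Lowering: [vidunkidu] → [vidunkido]
(3) Intervocalic Lenition: [vidunkido] → [vizunkizo]
(4) Medial Vowel Deletion: [vizunkizo] → [vzunkzo]

[vzunkzo]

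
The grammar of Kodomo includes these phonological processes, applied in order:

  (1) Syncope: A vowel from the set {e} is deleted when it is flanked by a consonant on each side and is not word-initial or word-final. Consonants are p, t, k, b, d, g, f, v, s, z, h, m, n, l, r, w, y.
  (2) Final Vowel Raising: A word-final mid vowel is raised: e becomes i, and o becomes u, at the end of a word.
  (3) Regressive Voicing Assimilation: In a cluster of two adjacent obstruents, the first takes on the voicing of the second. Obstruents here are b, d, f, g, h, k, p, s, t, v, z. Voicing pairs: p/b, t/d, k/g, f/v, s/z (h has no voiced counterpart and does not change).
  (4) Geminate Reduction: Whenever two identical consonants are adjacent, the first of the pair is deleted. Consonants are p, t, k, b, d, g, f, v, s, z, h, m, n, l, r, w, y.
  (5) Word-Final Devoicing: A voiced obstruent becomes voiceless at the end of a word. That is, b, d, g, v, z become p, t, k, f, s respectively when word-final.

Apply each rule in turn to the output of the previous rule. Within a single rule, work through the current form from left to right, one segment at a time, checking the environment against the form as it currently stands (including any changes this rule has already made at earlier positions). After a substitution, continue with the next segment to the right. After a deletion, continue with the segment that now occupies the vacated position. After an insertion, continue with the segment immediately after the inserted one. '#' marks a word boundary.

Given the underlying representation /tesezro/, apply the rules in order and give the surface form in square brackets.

(1) Syncope: [tesezro] → [tszro]
(2) Final Vowel Raising: [tszro] → [tszru]
(3) Regressive Voicing Assimilation: [tszru] → [tzzru]
(4) Geminate Reduction: [tzzru] → [tzru]
(5) Word-Final Devoicing: no change — [tzru]

[tzru]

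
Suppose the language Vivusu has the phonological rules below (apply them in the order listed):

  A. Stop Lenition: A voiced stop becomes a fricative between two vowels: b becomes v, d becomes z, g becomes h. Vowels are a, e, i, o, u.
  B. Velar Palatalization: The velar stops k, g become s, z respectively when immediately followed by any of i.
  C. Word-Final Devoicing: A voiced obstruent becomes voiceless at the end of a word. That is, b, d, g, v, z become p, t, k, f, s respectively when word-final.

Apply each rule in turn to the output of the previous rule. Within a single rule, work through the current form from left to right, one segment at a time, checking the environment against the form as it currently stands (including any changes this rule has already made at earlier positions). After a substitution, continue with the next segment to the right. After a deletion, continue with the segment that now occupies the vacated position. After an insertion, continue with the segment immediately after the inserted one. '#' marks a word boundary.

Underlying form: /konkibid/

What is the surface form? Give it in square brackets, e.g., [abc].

A Stop Lenition: [konkibid] → [konkivid]
B Velar Palatalization: [konkivid] → [konsivid]
C Word-Final Devoicing: [konsivid] → [konsivit]

[konsivit]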